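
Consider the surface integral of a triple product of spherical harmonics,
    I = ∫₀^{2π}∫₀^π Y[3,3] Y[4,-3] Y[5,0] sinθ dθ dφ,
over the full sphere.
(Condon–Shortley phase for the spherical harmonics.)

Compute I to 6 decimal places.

Checks pass: Σm=0; 12 even; l₃=5∈[1,7].
(2·3+1)(2·4+1)(2·5+1) = 693
Δ: 2! 4! 6! / 13! → 1/180180
sum: t=0:+1/576 t=1:−1/144 t=2:+1/576 = -1/288
3j²(3 4 5; 0 0 0) = Δ·Π!·Σ² = 20/1001  (sign +1)
sum: t=0:+1/5760 = 1/5760
3j²(3 4 5; 3 -3 0) = Δ·Π!·Σ² = 5/572  (sign -1)
combine: 4πI² = 693·20/1001·5/572 = 225/1859
take √, sign -1: I = -0.09814013

-0.098140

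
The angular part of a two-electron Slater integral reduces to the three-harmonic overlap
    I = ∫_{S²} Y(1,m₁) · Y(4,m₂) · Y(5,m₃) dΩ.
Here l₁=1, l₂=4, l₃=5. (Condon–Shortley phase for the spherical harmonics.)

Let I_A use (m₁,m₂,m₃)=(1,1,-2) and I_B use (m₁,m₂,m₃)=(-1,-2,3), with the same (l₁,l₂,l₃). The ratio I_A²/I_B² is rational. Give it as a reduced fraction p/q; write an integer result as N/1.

3/4

l's match ⇒ only the (l;m) 3-j factors differ between A and B.
A: triangle coeff Δ(1,4,5) = 1/495; Σ_t [0,0]: t=0:+1/1440 = 1/1440; (3j)²=7/165 [(1 4 5; 1 1 -2)], sign=-1
B: triangle coeff Δ(1,4,5) = 1/495; Σ_t [0,0]: t=0:+1/2880 = 1/2880; (3j)²=28/495 [(1 4 5; -1 -2 3)], sign=+1
I_A²/I_B² = (7/165)/(28/495) = 3/4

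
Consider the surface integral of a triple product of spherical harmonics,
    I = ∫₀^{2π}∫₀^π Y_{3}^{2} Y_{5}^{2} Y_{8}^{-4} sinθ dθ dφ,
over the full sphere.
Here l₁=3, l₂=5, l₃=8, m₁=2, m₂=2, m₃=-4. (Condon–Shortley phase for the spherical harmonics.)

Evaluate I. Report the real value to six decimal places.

Checks pass: Σm=0; 16 even; l₃=8∈[2,8].
(2·3+1)(2·5+1)(2·8+1) = 1309
Δ: 0! 6! 10! / 17! → 1/136136
sum: t=0:+1/518400 = 1/518400
3j²(3 5 8; 0 0 0) = Δ·Π!·Σ² = 56/2431  (sign +1)
sum: t=0:+1/3628800 = 1/3628800
3j²(3 5 8; 2 2 -4) = Δ·Π!·Σ² = 36/1547  (sign +1)
combine: 4πI² = 1309·56/2431·36/1547 = 2016/2873
take √, sign +1: I = 0.23630479

0.236305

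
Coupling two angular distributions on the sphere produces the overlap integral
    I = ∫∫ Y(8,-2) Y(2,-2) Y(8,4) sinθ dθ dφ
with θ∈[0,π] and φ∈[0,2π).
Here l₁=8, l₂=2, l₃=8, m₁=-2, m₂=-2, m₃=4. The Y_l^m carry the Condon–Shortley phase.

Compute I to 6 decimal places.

m-sum 0 ✓  L=18 even ✓  6≤8≤10 ✓
Π(2lᵢ+1) = 17×5×17 = 1445
triangle coeff Δ(8,2,8) = 1/348840
Σ_t [0,2]: t=0:+1/116121600 t=1:−1/25401600 t=2:+1/116121600 = -1/45158400
(3j)²=24/1615 [(8 2 8; 0 0 0)], sign=-1
Σ_t [0,0]: t=0:+1/348364800 = 1/348364800
(3j)²=11/646 [(8 2 8; -2 -2 4)], sign=+1
⇒ 4πI² = 132/361
I = (-1)√(132/361/(4π)) = -0.17058013

-0.170580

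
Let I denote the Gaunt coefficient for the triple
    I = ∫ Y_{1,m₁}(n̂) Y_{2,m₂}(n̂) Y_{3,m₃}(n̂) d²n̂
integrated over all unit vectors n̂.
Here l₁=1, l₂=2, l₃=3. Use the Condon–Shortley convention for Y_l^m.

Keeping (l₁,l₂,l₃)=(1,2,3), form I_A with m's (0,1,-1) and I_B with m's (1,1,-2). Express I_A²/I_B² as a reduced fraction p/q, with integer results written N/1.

l's match ⇒ only the (l;m) 3-j factors differ between A and B.
A: triangle coeff Δ(1,2,3) = 1/105; Σ_t [0,0]: t=0:+1/6 = 1/6; (3j)²=8/105 [(1 2 3; 0 1 -1)], sign=+1
B: triangle coeff Δ(1,2,3) = 1/105; Σ_t [0,0]: t=0:+1/12 = 1/12; (3j)²=2/21 [(1 2 3; 1 1 -2)], sign=-1
I_A²/I_B² = (8/105)/(2/21) = 4/5

4/5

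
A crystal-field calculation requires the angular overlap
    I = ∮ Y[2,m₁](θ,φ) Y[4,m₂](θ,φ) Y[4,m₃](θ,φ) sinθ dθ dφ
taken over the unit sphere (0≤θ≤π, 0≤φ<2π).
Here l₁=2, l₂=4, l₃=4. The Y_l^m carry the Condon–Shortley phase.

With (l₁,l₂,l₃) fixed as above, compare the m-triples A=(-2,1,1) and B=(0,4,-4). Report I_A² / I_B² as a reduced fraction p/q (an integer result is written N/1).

75/98

Shared (l₁,l₂,l₃)=(2,4,4): N and (l;000)² cancel in I_A²/I_B².
A: Δ = 2!·2!·6!/11! = 1/13860; Racah Σ t=2..2: t=2:+1/144 = 1/144; ⇒ 3j(2 4 4; -2 1 1)² = 10/231, sgn -1
B: Δ = 2!·2!·6!/11! = 1/13860; Racah Σ t=2..2: t=2:+1/2880 = 1/2880; ⇒ 3j(2 4 4; 0 4 -4)² = 28/495, sgn +1
I_A²/I_B² = (10/231)/(28/495) = 75/98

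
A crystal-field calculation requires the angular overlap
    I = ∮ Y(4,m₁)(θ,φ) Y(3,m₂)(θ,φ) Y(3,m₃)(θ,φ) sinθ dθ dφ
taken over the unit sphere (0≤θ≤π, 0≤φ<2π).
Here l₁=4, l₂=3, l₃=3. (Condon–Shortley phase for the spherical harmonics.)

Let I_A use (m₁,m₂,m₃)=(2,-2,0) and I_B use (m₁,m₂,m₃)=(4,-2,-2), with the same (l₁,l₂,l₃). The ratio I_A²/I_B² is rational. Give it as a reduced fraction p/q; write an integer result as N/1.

l's match ⇒ only the (l;m) 3-j factors differ between A and B.
A: triangle coeff Δ(4,3,3) = 1/34650; Σ_t [0,1]: t=0:+1/96 t=1:−1/72 = -1/288; (3j)²=1/462 [(4 3 3; 2 -2 0)], sign=+1
B: triangle coeff Δ(4,3,3) = 1/34650; Σ_t [0,0]: t=0:+1/576 = 1/576; (3j)²=5/99 [(4 3 3; 4 -2 -2)], sign=-1
I_A²/I_B² = (1/462)/(5/99) = 3/70

3/70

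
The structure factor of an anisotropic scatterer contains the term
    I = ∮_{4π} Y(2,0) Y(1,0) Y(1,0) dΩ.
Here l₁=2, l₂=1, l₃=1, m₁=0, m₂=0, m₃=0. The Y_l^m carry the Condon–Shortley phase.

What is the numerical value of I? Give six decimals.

Checks pass: Σm=0; 4 even; l₃=1∈[1,3].
(2·2+1)(2·1+1)(2·1+1) = 45
Δ: 2! 2! 0! / 5! → 1/30
sum: t=1:−1/1 = -1/1
3j²(2 1 1; 0 0 0) = Δ·Π!·Σ² = 2/15  (sign +1)
(m-triple is (0,0,0) — same symbol as above.)
combine: 4πI² = 45·2/15·2/15 = 4/5
take √, sign +1: I = 0.25231325

0.252313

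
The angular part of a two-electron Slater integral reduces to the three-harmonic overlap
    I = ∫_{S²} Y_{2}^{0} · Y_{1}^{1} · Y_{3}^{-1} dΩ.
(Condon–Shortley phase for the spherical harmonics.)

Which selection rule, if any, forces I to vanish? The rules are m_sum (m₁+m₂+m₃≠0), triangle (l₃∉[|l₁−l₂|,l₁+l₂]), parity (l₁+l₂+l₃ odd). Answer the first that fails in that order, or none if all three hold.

none

m₁+m₂+m₃ = 0 + 1 − 1 = 0  ✓
triangle: |2−1|=1 ≤ l₃=3 ≤ 2+1=3  ✓
parity: l₁+l₂+l₃ = 6 is even  ✓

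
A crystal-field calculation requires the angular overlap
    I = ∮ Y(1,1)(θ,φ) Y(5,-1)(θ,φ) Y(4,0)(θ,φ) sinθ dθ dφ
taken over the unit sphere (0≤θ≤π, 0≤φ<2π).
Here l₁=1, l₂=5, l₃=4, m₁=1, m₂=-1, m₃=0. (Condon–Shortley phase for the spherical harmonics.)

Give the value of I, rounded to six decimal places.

m-sum 0 ✓  L=10 even ✓  4≤4≤6 ✓
Π(2lᵢ+1) = 3×11×9 = 297
triangle coeff Δ(1,5,4) = 1/495
Σ_t [1,1]: t=1:−1/576 = -1/576
(3j)²=5/99 [(1 5 4; 0 0 0)], sign=-1
Σ_t [0,0]: t=0:+1/1152 = 1/1152
(3j)²=1/33 [(1 5 4; 1 -1 0)], sign=+1
⇒ 4πI² = 5/11
I = (-1)√(5/11/(4π)) = -0.19018827

-0.190188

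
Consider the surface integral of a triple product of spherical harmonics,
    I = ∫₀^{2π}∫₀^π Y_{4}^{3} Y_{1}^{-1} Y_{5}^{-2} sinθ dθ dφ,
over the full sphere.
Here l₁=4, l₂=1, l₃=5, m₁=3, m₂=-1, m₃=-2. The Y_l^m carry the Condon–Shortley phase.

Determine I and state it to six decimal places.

0.085055

m-sum 0 ✓  L=10 even ✓  3≤5≤5 ✓
Π(2lᵢ+1) = 9×3×11 = 297
triangle coeff Δ(4,1,5) = 1/495
Σ_t [0,0]: t=0:+1/576 = 1/576
(3j)²=5/99 [(4 1 5; 0 0 0)], sign=-1
Σ_t [0,0]: t=0:+1/10080 = 1/10080
(3j)²=1/165 [(4 1 5; 3 -1 -2)], sign=-1
⇒ 4πI² = 1/11
I = (+1)√(1/11/(4π)) = 0.08505478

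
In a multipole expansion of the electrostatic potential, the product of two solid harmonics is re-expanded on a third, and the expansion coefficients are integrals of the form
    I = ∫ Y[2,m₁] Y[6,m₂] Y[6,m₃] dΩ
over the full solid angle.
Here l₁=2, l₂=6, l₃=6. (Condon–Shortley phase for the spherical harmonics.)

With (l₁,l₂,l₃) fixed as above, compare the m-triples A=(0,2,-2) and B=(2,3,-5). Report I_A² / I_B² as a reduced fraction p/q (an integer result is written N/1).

l's match ⇒ only the (l;m) 3-j factors differ between A and B.
A: triangle coeff Δ(2,6,6) = 1/90090; Σ_t [0,2]: t=0:+1/322560 t=1:−1/30240 t=2:+1/69120 = -1/64512; (3j)²=10/1001 [(2 6 6; 0 2 -2)], sign=-1
B: triangle coeff Δ(2,6,6) = 1/90090; Σ_t [0,0]: t=0:+1/1451520 = 1/1451520; (3j)²=1/91 [(2 6 6; 2 3 -5)], sign=-1
I_A²/I_B² = (10/1001)/(1/91) = 10/11

10/11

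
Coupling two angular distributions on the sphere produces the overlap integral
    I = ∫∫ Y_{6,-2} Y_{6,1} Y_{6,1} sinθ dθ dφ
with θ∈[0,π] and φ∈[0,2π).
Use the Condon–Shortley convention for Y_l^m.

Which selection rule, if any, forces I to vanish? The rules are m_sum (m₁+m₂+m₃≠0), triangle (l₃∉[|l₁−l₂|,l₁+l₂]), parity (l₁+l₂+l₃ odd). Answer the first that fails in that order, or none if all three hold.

none

Σmᵢ = 0  ✓
l₃∈[|l₁−l₂|,l₁+l₂]=[0,12], have l₃=6  ✓
Σlᵢ = 18 ⇒ even  ✓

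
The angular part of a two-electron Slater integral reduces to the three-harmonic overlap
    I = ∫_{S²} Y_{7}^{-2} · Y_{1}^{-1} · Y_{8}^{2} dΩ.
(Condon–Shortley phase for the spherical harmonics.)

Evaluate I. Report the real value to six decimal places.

m-sum = -2 − 1 + 2 = -1 ≠ 0 ⇒ I = 0

0.000000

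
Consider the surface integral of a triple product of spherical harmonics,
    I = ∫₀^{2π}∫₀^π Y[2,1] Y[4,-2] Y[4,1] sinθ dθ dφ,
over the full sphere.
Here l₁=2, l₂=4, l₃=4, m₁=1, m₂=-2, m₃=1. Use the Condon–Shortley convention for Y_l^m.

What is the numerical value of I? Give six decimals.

Checks pass: Σm=0; 10 even; l₃=4∈[2,6].
(2·2+1)(2·4+1)(2·4+1) = 405
Δ: 2! 2! 6! / 11! → 1/13860
sum: t=0:+1/192 t=1:−1/36 t=2:+1/192 = -5/288
3j²(2 4 4; 0 0 0) = Δ·Π!·Σ² = 20/693  (sign -1)
sum: t=0:+1/96 t=1:−1/240 = 1/160
3j²(2 4 4; 1 -2 1) = Δ·Π!·Σ² = 27/1540  (sign -1)
combine: 4πI² = 405·20/693·27/1540 = 1215/5929
take √, sign +1: I = 0.12770047

0.127700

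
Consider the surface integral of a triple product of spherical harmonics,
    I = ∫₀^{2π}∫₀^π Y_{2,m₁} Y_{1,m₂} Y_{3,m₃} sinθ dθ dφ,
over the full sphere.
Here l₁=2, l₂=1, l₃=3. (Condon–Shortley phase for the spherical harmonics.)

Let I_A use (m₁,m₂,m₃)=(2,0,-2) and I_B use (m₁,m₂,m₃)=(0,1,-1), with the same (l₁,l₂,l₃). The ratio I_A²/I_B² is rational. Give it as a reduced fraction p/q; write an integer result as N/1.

5/6

Shared (l₁,l₂,l₃)=(2,1,3): N and (l;000)² cancel in I_A²/I_B².
A: Δ = 0!·4!·2!/7! = 1/105; Racah Σ t=0..0: t=0:+1/24 = 1/24; ⇒ 3j(2 1 3; 2 0 -2)² = 1/21, sgn -1
B: Δ = 0!·4!·2!/7! = 1/105; Racah Σ t=0..0: t=0:+1/8 = 1/8; ⇒ 3j(2 1 3; 0 1 -1)² = 2/35, sgn +1
I_A²/I_B² = (1/21)/(2/35) = 5/6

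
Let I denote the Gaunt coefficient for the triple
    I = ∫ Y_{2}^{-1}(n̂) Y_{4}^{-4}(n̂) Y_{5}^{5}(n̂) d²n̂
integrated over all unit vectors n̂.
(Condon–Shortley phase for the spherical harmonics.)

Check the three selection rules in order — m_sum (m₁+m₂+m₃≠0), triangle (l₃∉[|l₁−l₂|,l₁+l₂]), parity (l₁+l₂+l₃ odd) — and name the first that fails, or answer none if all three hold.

parity

m₁+m₂+m₃ = -1 − 4 + 5 = 0  ✓
triangle: |2−4|=2 ≤ l₃=5 ≤ 2+4=6  ✓
parity: l₁+l₂+l₃ = 11 is odd  ✗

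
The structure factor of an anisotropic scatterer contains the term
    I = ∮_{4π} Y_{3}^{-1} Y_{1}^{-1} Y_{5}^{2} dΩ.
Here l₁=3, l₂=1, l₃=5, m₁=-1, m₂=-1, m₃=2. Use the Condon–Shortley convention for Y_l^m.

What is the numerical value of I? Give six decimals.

triangle: need 2≤l₃≤4, have 5; I=0

0.000000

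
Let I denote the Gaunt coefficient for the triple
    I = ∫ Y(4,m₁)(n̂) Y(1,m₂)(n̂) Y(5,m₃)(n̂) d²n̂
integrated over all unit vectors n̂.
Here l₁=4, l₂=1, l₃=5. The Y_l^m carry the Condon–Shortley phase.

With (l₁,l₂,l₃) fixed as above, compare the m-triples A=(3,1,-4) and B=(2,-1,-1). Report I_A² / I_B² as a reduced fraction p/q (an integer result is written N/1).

6/1

l's match ⇒ only the (l;m) 3-j factors differ between A and B.
A: triangle coeff Δ(4,1,5) = 1/495; Σ_t [0,0]: t=0:+1/10080 = 1/10080; (3j)²=4/55 [(4 1 5; 3 1 -4)], sign=-1
B: triangle coeff Δ(4,1,5) = 1/495; Σ_t [0,0]: t=0:+1/2880 = 1/2880; (3j)²=2/165 [(4 1 5; 2 -1 -1)], sign=+1
I_A²/I_B² = (4/55)/(2/165) = 6/1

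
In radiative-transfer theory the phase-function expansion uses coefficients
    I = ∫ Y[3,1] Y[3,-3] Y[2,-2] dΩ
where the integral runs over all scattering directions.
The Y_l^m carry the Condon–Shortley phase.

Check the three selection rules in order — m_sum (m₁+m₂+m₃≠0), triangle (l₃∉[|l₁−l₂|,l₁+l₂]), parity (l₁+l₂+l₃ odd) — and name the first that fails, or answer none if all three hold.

m_sum

azimuthal sum: 1 − 3 − 2 = -4  ✗
0 ≤ 2 ≤ 6 (triangle on l)
L = 3 + 3 + 2 = 8 (even)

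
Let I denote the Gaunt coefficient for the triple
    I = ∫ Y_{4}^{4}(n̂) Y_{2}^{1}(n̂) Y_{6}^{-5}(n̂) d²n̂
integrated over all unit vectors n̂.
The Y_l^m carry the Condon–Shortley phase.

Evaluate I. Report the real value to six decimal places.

-0.204295

Checks pass: Σm=0; 12 even; l₃=6∈[2,6].
(2·4+1)(2·2+1)(2·6+1) = 585
Δ: 0! 8! 4! / 13! → 1/6435
sum: t=0:+1/2304 = 1/2304
3j²(4 2 6; 0 0 0) = Δ·Π!·Σ² = 5/143  (sign +1)
sum: t=0:+1/241920 = 1/241920
3j²(4 2 6; 4 1 -5) = Δ·Π!·Σ² = 1/39  (sign -1)
combine: 4πI² = 585·5/143·1/39 = 75/143
take √, sign -1: I = -0.20429497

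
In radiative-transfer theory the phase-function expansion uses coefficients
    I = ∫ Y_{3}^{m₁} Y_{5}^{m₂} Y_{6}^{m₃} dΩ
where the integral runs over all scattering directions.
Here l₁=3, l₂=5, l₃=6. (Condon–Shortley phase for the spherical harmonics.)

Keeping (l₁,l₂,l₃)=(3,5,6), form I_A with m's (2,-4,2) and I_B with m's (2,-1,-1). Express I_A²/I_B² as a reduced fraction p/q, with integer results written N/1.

15/14

l's match ⇒ only the (l;m) 3-j factors differ between A and B.
A: triangle coeff Δ(3,5,6) = 1/675675; Σ_t [0,1]: t=0:+1/60480 t=1:−1/967680 = 1/64512; (3j)²=15/1001 [(3 5 6; 2 -4 2)], sign=+1
B: triangle coeff Δ(3,5,6) = 1/675675; Σ_t [0,1]: t=0:+1/6912 t=1:−1/17280 = 1/11520; (3j)²=2/143 [(3 5 6; 2 -1 -1)], sign=-1
I_A²/I_B² = (15/1001)/(2/143) = 15/14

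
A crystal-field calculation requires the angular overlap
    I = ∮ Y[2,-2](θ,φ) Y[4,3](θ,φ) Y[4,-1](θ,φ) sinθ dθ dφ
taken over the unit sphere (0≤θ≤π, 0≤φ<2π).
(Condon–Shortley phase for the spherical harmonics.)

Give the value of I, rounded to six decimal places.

Rules hold: Σm=0, L=10 even, 2≤4≤6.
N = 5·9·9 = 405
Δ = 2!·2!·6!/11! = 1/13860
Racah Σ t=0..2: t=0:+1/192 t=1:−1/36 t=2:+1/192 = -5/288
⇒ 3j(2 4 4; 0 0 0)² = 20/693, sgn -1
Racah Σ t=2..2: t=2:+1/480 = 1/480
⇒ 3j(2 4 4; -2 3 -1)² = 3/110, sgn -1
4πI² = N·(3j₀)²·(3jₘ)² = 270/847
I = +1·√(0.318772/4π) = 0.15927046

0.159270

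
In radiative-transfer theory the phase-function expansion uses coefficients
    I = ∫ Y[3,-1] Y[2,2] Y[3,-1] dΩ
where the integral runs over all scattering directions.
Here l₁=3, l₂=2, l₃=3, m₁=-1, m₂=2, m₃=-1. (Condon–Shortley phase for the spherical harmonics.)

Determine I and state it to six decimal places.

0.206013

Rules hold: Σm=0, L=8 even, 1≤3≤5.
N = 7·5·7 = 245
Δ = 2!·4!·2!/9! = 1/3780
Racah Σ t=0..2: t=0:+1/24 t=1:−1/4 t=2:+1/24 = -1/6
⇒ 3j(3 2 3; 0 0 0)² = 4/105, sgn +1
Racah Σ t=2..2: t=2:+1/16 = 1/16
⇒ 3j(3 2 3; -1 2 -1)² = 2/35, sgn +1
4πI² = N·(3j₀)²·(3jₘ)² = 8/15
I = +1·√(0.533333/4π) = 0.20601291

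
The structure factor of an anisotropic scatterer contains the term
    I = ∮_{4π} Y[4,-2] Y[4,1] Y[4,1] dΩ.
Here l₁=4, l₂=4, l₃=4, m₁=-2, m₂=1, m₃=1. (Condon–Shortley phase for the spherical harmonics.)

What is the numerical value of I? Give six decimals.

0.144370

Rules hold: Σm=0, L=12 even, 0≤4≤8.
N = 9·9·9 = 729
Δ = 4!·4!·4!/13! = 1/450450
Racah Σ t=0..4: t=0:+1/13824 t=1:−1/216 t=2:+1/64 t=3:−1/216 t=4:+1/13824 = 5/768
⇒ 3j(4 4 4; 0 0 0)² = 18/1001, sgn +1
Racah Σ t=2..4: t=2:+1/576 t=3:−1/144 t=4:+1/576 = -1/288
⇒ 3j(4 4 4; -2 1 1)² = 20/1001, sgn +1
4πI² = N·(3j₀)²·(3jₘ)² = 262440/1002001
I = +1·√(0.261916/4π) = 0.14436968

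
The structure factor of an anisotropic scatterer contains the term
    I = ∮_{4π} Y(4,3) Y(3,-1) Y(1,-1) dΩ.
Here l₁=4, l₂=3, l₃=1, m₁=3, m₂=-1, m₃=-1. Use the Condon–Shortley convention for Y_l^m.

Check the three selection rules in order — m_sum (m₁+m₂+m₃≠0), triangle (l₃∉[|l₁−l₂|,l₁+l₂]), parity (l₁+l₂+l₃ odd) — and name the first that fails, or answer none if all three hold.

m_sum

m₁+m₂+m₃ = 3 − 1 − 1 = 1  ✗
triangle: |4−3|=1 ≤ l₃=1 ≤ 4+3=7
parity: l₁+l₂+l₃ = 8 is even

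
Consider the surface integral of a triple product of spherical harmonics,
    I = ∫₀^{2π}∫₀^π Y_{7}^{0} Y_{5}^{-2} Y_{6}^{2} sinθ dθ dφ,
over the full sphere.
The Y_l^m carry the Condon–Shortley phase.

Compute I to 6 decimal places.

-0.114807

m-sum 0 ✓  L=18 even ✓  2≤6≤12 ✓
Π(2lᵢ+1) = 15×11×13 = 2145
triangle coeff Δ(7,5,6) = 1/174594420
Σ_t [1,5]: t=1:−1/4147200 t=2:+1/207360 t=3:−1/82944 t=4:+1/207360 t=5:−1/4147200 = -1/345600
(3j)²=420/46189 [(7 5 6; 0 0 0)], sign=-1
Σ_t [0,3]: t=0:+1/21772800 t=1:−1/691200 t=2:+1/207360 t=3:−1/497664 = 41/29030400
(3j)²=11767/1385670 [(7 5 6; 0 -2 2)], sign=+1
⇒ 4πI² = 2471070/14919047
I = (-1)√(2471070/14919047/(4π)) = -0.11480665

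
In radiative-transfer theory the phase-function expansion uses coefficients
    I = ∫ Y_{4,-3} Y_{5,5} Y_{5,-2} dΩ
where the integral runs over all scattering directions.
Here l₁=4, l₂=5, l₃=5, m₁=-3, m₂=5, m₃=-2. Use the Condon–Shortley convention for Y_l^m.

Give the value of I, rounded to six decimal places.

0.140629

m-sum 0 ✓  L=14 even ✓  1≤5≤9 ✓
Π(2lᵢ+1) = 9×11×11 = 1089
triangle coeff Δ(4,5,5) = 1/3153150
Σ_t [0,4]: t=0:+1/69120 t=1:−1/1728 t=2:+1/576 t=3:−1/1728 t=4:+1/69120 = 7/11520
(3j)²=2/143 [(4 5 5; 0 0 0)], sign=-1
Σ_t [4,4]: t=4:+1/103680 = 1/103680
(3j)²=7/429 [(4 5 5; -3 5 -2)], sign=-1
⇒ 4πI² = 42/169
I = (+1)√(42/169/(4π)) = 0.14062948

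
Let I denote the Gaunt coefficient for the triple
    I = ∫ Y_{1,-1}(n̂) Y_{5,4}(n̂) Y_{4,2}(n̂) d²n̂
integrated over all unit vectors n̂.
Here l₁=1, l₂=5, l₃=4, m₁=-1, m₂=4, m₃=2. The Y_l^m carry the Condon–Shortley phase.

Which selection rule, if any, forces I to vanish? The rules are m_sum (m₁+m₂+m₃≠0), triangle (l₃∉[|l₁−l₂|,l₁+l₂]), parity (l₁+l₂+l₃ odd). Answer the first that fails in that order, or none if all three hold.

Σmᵢ = 5  ✗
l₃∈[|l₁−l₂|,l₁+l₂]=[4,6], have l₃=4
Σlᵢ = 10 ⇒ even

m_sum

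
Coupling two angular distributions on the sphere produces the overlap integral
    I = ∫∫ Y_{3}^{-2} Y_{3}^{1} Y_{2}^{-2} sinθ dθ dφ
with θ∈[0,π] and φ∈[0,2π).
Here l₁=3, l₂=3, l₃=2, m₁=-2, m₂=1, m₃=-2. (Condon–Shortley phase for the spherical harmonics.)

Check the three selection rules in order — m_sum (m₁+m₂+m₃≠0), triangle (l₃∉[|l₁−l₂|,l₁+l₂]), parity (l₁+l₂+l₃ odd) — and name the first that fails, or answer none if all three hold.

azimuthal sum: -2 + 1 − 2 = -3  ✗
0 ≤ 2 ≤ 6 (triangle on l)
L = 3 + 3 + 2 = 8 (even)

m_sum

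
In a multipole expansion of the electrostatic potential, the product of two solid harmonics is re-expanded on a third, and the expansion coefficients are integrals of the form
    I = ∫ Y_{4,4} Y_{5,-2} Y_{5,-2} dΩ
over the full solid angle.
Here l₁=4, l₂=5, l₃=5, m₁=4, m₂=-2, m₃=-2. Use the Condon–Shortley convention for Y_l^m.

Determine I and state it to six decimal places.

0.181552

m-sum 0 ✓  L=14 even ✓  1≤5≤9 ✓
Π(2lᵢ+1) = 9×11×11 = 1089
triangle coeff Δ(4,5,5) = 1/3153150
Σ_t [0,4]: t=0:+1/69120 t=1:−1/1728 t=2:+1/576 t=3:−1/1728 t=4:+1/69120 = 7/11520
(3j)²=2/143 [(4 5 5; 0 0 0)], sign=-1
Σ_t [0,0]: t=0:+1/20736 = 1/20736
(3j)²=35/1287 [(4 5 5; 4 -2 -2)], sign=-1
⇒ 4πI² = 70/169
I = (+1)√(70/169/(4π)) = 0.18155187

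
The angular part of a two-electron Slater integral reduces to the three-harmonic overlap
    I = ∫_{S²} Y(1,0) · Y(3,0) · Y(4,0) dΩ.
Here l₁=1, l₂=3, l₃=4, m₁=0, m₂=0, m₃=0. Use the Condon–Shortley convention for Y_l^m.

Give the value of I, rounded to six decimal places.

Checks pass: Σm=0; 8 even; l₃=4∈[2,4].
(2·1+1)(2·3+1)(2·4+1) = 189
Δ: 0! 2! 6! / 9! → 1/252
sum: t=0:+1/36 = 1/36
3j²(1 3 4; 0 0 0) = Δ·Π!·Σ² = 4/63  (sign +1)
(m-triple is (0,0,0) — same symbol as above.)
combine: 4πI² = 189·4/63·4/63 = 16/21
take √, sign +1: I = 0.24623252

0.246233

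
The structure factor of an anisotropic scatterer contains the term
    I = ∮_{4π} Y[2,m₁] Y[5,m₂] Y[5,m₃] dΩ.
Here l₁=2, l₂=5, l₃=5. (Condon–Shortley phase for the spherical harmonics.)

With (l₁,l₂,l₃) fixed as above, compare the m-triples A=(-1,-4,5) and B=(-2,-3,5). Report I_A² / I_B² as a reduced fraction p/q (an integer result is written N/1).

9/2

l's match ⇒ only the (l;m) 3-j factors differ between A and B.
A: triangle coeff Δ(2,5,5) = 1/38610; Σ_t [1,1]: t=1:−1/80640 = -1/80640; (3j)²=9/286 [(2 5 5; -1 -4 5)], sign=-1
B: triangle coeff Δ(2,5,5) = 1/38610; Σ_t [2,2]: t=2:+1/161280 = 1/161280; (3j)²=1/143 [(2 5 5; -2 -3 5)], sign=+1
I_A²/I_B² = (9/286)/(1/143) = 9/2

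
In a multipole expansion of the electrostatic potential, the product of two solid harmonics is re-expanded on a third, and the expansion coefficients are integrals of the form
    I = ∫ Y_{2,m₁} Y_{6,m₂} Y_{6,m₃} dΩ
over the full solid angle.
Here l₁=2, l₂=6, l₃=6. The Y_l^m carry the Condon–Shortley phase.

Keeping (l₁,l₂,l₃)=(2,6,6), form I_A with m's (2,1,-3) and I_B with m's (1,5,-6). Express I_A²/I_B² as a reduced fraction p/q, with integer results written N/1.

120/121

Same 2,6,6: normalisation and zero-m 3j drop out of the ratio.
A: Δ: 2! 2! 10! / 15! → 1/90090; sum: t=0:+1/120960 = 1/120960; 3j²(2 6 6; 2 1 -3) = Δ·Π!·Σ² = 24/1001  (sign -1)
B: Δ: 2! 2! 10! / 15! → 1/90090; sum: t=1:−1/7257600 = -1/7257600; 3j²(2 6 6; 1 5 -6) = Δ·Π!·Σ² = 11/455  (sign -1)
I_A²/I_B² = (24/1001)/(11/455) = 120/121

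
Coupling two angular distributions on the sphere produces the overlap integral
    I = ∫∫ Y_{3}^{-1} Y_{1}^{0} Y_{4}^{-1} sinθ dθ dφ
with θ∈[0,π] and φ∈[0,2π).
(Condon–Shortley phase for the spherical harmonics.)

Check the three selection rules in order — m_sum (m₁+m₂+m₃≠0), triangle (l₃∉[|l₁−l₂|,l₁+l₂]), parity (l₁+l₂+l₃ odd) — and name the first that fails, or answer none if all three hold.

Σmᵢ = -2  ✗
l₃∈[|l₁−l₂|,l₁+l₂]=[2,4], have l₃=4
Σlᵢ = 8 ⇒ even

m_sum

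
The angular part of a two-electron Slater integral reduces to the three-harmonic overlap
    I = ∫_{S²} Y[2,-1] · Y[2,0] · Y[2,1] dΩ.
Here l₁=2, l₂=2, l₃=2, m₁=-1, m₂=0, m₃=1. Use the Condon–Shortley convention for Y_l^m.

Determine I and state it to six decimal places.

m-sum 0 ✓  L=6 even ✓  0≤2≤4 ✓
Π(2lᵢ+1) = 5×5×5 = 125
triangle coeff Δ(2,2,2) = 1/630
Σ_t [0,2]: t=0:+1/8 t=1:−1/1 t=2:+1/8 = -3/4
(3j)²=2/35 [(2 2 2; 0 0 0)], sign=-1
Σ_t [1,2]: t=1:−1/2 t=2:+1/4 = -1/4
(3j)²=1/70 [(2 2 2; -1 0 1)], sign=+1
⇒ 4πI² = 5/49
I = (-1)√(5/49/(4π)) = -0.09011188

-0.090112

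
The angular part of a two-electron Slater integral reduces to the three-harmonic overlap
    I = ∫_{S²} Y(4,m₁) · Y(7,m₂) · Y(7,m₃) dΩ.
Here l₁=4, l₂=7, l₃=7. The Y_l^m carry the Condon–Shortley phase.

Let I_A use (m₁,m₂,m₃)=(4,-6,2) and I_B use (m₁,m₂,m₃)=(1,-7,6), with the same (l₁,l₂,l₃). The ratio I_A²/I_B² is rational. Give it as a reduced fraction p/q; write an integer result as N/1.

l's match ⇒ only the (l;m) 3-j factors differ between A and B.
A: triangle coeff Δ(4,7,7) = 1/58198140; Σ_t [0,0]: t=0:+1/209018880 = 1/209018880; (3j)²=25/5814 [(4 7 7; 4 -6 2)], sign=-1
B: triangle coeff Δ(4,7,7) = 1/58198140; Σ_t [0,0]: t=0:+1/522547200 = 1/522547200; (3j)²=143/5814 [(4 7 7; 1 -7 6)], sign=-1
I_A²/I_B² = (25/5814)/(143/5814) = 25/143

25/143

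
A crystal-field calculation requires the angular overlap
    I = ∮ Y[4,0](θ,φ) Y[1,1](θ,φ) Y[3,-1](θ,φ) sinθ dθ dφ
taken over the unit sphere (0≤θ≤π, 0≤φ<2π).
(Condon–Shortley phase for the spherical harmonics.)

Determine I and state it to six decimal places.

m-sum 0 ✓  L=8 even ✓  3≤3≤5 ✓
Π(2lᵢ+1) = 9×3×7 = 189
triangle coeff Δ(4,1,3) = 1/252
Σ_t [1,1]: t=1:−1/36 = -1/36
(3j)²=4/63 [(4 1 3; 0 0 0)], sign=+1
Σ_t [2,2]: t=2:+1/96 = 1/96
(3j)²=1/42 [(4 1 3; 0 1 -1)], sign=+1
⇒ 4πI² = 2/7
I = (+1)√(2/7/(4π)) = 0.15078601

0.150786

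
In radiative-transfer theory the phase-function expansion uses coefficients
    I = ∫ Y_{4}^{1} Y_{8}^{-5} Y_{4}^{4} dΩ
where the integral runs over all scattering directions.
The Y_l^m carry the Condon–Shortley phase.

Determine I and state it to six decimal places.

Rules hold: Σm=0, L=16 even, 4≤4≤12.
N = 9·17·9 = 1377
Δ = 8!·0!·8!/17! = 1/218790
Racah Σ t=4..4: t=4:+1/331776 = 1/331776
⇒ 3j(4 8 4; 0 0 0)² = 490/21879, sgn +1
Racah Σ t=3..3: t=3:−1/29030400 = -1/29030400
⇒ 3j(4 8 4; 1 -5 4)² = 1/170, sgn -1
4πI² = N·(3j₀)²·(3jₘ)² = 441/2431
I = -1·√(0.181407/4π) = -0.12014948

-0.120149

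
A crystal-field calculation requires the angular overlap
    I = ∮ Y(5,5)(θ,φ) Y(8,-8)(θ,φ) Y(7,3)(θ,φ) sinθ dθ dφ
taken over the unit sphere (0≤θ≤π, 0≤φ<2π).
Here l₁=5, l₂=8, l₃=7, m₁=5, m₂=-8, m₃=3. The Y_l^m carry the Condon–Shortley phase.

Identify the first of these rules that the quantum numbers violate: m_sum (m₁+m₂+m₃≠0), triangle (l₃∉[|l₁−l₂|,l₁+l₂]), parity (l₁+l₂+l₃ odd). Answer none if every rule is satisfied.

none

azimuthal sum: 5 − 8 + 3 = 0  ✓
3 ≤ 7 ≤ 13 (triangle on l)  ✓
L = 5 + 8 + 7 = 20 (even)  ✓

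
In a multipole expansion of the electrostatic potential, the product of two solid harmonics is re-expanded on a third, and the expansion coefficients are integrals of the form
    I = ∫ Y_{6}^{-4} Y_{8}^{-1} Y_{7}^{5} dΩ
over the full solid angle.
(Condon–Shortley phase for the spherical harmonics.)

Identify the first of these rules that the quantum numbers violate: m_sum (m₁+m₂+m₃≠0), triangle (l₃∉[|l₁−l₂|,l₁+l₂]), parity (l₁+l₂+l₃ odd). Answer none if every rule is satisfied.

parity

Σmᵢ = 0  ✓
l₃∈[|l₁−l₂|,l₁+l₂]=[2,14], have l₃=7  ✓
Σlᵢ = 21 ⇒ odd  ✗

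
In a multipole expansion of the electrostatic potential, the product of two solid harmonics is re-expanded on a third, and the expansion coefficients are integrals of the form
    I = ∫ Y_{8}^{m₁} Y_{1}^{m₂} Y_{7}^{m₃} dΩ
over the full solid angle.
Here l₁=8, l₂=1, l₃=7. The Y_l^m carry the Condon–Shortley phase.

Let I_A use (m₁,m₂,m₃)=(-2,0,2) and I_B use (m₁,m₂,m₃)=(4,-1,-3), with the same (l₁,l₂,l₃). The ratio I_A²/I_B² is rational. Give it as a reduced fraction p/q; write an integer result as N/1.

10/11

Shared (l₁,l₂,l₃)=(8,1,7): N and (l;000)² cancel in I_A²/I_B².
A: Δ = 2!·14!·0!/17! = 1/2040; Racah Σ t=1..1: t=1:−1/43545600 = -1/43545600; ⇒ 3j(8 1 7; -2 0 2)² = 1/34, sgn +1
B: Δ = 2!·14!·0!/17! = 1/2040; Racah Σ t=0..0: t=0:+1/174182400 = 1/174182400; ⇒ 3j(8 1 7; 4 -1 -3)² = 11/340, sgn +1
I_A²/I_B² = (1/34)/(11/340) = 10/11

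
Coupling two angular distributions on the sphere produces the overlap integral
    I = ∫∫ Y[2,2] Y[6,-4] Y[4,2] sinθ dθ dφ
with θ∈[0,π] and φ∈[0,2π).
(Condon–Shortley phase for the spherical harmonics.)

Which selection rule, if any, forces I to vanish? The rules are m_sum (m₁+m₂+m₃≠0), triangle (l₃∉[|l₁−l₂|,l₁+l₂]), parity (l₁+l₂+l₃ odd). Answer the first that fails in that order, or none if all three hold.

none

m₁+m₂+m₃ = 2 − 4 + 2 = 0  ✓
triangle: |2−6|=4 ≤ l₃=4 ≤ 2+6=8  ✓
parity: l₁+l₂+l₃ = 12 is even  ✓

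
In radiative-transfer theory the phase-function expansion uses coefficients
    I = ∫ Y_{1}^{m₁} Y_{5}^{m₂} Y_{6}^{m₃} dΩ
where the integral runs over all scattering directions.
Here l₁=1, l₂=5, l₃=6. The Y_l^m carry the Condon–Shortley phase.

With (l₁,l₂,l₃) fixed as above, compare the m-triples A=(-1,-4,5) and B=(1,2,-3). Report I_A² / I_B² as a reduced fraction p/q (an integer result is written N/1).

Shared (l₁,l₂,l₃)=(1,5,6): N and (l;000)² cancel in I_A²/I_B².
A: Δ = 0!·2!·10!/13! = 1/858; Racah Σ t=0..0: t=0:+1/725760 = 1/725760; ⇒ 3j(1 5 6; -1 -4 5)² = 5/78, sgn -1
B: Δ = 0!·2!·10!/13! = 1/858; Racah Σ t=0..0: t=0:+1/60480 = 1/60480; ⇒ 3j(1 5 6; 1 2 -3)² = 6/143, sgn -1
I_A²/I_B² = (5/78)/(6/143) = 55/36

55/36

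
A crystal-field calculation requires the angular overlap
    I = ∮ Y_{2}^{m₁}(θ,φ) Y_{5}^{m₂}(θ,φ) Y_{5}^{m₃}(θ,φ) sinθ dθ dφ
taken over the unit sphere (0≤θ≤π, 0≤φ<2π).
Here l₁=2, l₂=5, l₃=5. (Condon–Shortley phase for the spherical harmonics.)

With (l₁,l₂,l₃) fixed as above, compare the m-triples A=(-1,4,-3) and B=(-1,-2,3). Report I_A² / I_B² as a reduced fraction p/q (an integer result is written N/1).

147/100

l's match ⇒ only the (l;m) 3-j factors differ between A and B.
A: triangle coeff Δ(2,5,5) = 1/38610; Σ_t [1,2]: t=1:−1/80640 t=2:+1/10080 = 1/11520; (3j)²=49/1430 [(2 5 5; -1 4 -3)], sign=+1
B: triangle coeff Δ(2,5,5) = 1/38610; Σ_t [1,2]: t=1:−1/2880 t=2:+1/10080 = -1/4032; (3j)²=10/429 [(2 5 5; -1 -2 3)], sign=-1
I_A²/I_B² = (49/1430)/(10/429) = 147/100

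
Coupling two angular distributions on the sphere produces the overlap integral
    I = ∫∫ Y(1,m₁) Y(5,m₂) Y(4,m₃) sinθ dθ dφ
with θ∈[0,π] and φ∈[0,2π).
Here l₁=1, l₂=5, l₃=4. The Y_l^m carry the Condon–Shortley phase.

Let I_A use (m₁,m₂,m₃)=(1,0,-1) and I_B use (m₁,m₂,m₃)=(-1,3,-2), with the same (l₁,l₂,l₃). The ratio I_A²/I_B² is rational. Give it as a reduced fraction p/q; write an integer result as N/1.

5/14

l's match ⇒ only the (l;m) 3-j factors differ between A and B.
A: triangle coeff Δ(1,5,4) = 1/495; Σ_t [0,0]: t=0:+1/1440 = 1/1440; (3j)²=2/99 [(1 5 4; 1 0 -1)], sign=-1
B: triangle coeff Δ(1,5,4) = 1/495; Σ_t [2,2]: t=2:+1/2880 = 1/2880; (3j)²=28/495 [(1 5 4; -1 3 -2)], sign=+1
I_A²/I_B² = (2/99)/(28/495) = 5/14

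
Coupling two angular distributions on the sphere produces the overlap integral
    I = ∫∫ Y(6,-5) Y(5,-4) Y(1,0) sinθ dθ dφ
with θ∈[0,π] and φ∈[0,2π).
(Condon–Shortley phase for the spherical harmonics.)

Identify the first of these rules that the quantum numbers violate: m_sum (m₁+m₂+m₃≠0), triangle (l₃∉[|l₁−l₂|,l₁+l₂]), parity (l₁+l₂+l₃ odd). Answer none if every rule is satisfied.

Σmᵢ = -9  ✗
l₃∈[|l₁−l₂|,l₁+l₂]=[1,11], have l₃=1
Σlᵢ = 12 ⇒ even

m_sum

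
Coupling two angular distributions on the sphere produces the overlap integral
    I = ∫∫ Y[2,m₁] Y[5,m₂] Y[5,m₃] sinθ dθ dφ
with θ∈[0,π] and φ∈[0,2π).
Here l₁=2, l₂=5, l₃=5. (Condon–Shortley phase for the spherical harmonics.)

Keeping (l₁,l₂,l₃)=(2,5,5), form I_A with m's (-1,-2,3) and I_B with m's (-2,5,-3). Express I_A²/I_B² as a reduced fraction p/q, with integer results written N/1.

Shared (l₁,l₂,l₃)=(2,5,5): N and (l;000)² cancel in I_A²/I_B².
A: Δ = 2!·2!·8!/13! = 1/38610; Racah Σ t=1..2: t=1:−1/2880 t=2:+1/10080 = -1/4032; ⇒ 3j(2 5 5; -1 -2 3)² = 10/429, sgn -1
B: Δ = 2!·2!·8!/13! = 1/38610; Racah Σ t=2..2: t=2:+1/161280 = 1/161280; ⇒ 3j(2 5 5; -2 5 -3)² = 1/143, sgn +1
I_A²/I_B² = (10/429)/(1/143) = 10/3

10/3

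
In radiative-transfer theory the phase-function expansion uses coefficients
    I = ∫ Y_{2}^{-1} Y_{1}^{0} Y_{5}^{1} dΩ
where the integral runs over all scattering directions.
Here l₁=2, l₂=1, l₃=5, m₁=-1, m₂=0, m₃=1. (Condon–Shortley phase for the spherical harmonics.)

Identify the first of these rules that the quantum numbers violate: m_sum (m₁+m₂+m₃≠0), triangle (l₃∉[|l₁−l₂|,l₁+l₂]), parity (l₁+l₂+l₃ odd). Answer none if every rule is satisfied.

triangle

Σmᵢ = 0  ✓
l₃∈[|l₁−l₂|,l₁+l₂]=[1,3], have l₃=5  ✗
Σlᵢ = 8 ⇒ even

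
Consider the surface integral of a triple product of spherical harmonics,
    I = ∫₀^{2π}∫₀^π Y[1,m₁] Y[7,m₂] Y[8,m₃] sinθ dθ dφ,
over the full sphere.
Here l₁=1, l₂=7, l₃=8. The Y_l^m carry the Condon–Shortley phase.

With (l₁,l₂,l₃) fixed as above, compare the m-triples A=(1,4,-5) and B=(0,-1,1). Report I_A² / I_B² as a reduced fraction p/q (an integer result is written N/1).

26/21

l's match ⇒ only the (l;m) 3-j factors differ between A and B.
A: triangle coeff Δ(1,7,8) = 1/2040; Σ_t [0,0]: t=0:+1/479001600 = 1/479001600; (3j)²=13/340 [(1 7 8; 1 4 -5)], sign=-1
B: triangle coeff Δ(1,7,8) = 1/2040; Σ_t [0,0]: t=0:+1/29030400 = 1/29030400; (3j)²=21/680 [(1 7 8; 0 -1 1)], sign=-1
I_A²/I_B² = (13/340)/(21/680) = 26/21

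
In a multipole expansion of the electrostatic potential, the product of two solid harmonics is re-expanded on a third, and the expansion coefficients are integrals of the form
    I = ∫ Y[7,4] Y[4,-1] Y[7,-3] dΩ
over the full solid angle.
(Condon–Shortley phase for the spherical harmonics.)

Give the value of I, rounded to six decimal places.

0.111287

Checks pass: Σm=0; 18 even; l₃=7∈[3,11].
(2·7+1)(2·4+1)(2·7+1) = 2025
Δ: 4! 10! 4! / 19! → 1/58198140
sum: t=0:+1/17418240 t=1:−1/622080 t=2:+1/230400 t=3:−1/622080 t=4:+1/17418240 = 1/806400
3j²(7 4 7; 0 0 0) = Δ·Π!·Σ² = 2268/230945  (sign -1)
sum: t=0:+1/4354560 t=1:−1/1935360 t=2:+1/8709120 t=3:−1/522547200 = -13/74649600
3j²(7 4 7; 4 -1 -3) = Δ·Π!·Σ² = 91/11628  (sign -1)
combine: 4πI² = 2025·2268/230945·91/11628 = 178605/1147619
take √, sign +1: I = 0.11128663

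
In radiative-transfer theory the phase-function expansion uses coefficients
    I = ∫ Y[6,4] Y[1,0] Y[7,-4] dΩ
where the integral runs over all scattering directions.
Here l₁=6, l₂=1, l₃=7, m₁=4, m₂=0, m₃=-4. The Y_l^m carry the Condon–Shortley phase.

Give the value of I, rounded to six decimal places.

0.201000

Checks pass: Σm=0; 14 even; l₃=7∈[5,7].
(2·6+1)(2·1+1)(2·7+1) = 585
Δ: 0! 12! 2! / 15! → 1/1365
sum: t=0:+1/518400 = 1/518400
3j²(6 1 7; 0 0 0) = Δ·Π!·Σ² = 7/195  (sign -1)
sum: t=0:+1/7257600 = 1/7257600
3j²(6 1 7; 4 0 -4) = Δ·Π!·Σ² = 11/455  (sign -1)
combine: 4πI² = 585·7/195·11/455 = 33/65
take √, sign +1: I = 0.20099968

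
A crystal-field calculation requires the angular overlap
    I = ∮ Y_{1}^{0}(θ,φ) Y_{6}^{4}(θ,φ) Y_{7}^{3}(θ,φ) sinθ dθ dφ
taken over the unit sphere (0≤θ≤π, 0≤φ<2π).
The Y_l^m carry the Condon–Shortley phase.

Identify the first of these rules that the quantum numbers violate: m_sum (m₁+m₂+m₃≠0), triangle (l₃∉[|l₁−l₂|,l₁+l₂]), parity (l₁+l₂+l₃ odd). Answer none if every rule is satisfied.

m_sum

Σmᵢ = 7  ✗
l₃∈[|l₁−l₂|,l₁+l₂]=[5,7], have l₃=7
Σlᵢ = 14 ⇒ even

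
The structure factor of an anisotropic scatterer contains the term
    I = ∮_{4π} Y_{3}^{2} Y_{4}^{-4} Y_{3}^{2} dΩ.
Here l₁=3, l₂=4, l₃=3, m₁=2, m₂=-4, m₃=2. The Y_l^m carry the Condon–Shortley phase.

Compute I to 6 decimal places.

0.214561

Rules hold: Σm=0, L=10 even, 1≤3≤7.
N = 7·9·7 = 441
Δ = 4!·2!·4!/11! = 1/34650
Racah Σ t=1..3: t=1:−1/72 t=2:+1/16 t=3:−1/72 = 5/144
⇒ 3j(3 4 3; 0 0 0)² = 2/77, sgn -1
Racah Σ t=0..0: t=0:+1/576 = 1/576
⇒ 3j(3 4 3; 2 -4 2)² = 5/99, sgn -1
4πI² = N·(3j₀)²·(3jₘ)² = 70/121
I = +1·√(0.578512/4π) = 0.21456131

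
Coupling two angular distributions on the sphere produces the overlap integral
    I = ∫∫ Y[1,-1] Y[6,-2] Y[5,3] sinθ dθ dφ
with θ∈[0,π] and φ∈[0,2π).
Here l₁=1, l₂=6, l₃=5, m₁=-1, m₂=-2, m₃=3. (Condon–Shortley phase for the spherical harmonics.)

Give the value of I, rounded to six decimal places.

Checks pass: Σm=0; 12 even; l₃=5∈[5,7].
(2·1+1)(2·6+1)(2·5+1) = 429
Δ: 2! 0! 10! / 13! → 1/858
sum: t=1:−1/14400 = -1/14400
3j²(1 6 5; 0 0 0) = Δ·Π!·Σ² = 6/143  (sign +1)
sum: t=2:+1/161280 = 1/161280
3j²(1 6 5; -1 -2 3) = Δ·Π!·Σ² = 1/143  (sign +1)
combine: 4πI² = 429·6/143·1/143 = 18/143
take √, sign +1: I = 0.10008369

0.100084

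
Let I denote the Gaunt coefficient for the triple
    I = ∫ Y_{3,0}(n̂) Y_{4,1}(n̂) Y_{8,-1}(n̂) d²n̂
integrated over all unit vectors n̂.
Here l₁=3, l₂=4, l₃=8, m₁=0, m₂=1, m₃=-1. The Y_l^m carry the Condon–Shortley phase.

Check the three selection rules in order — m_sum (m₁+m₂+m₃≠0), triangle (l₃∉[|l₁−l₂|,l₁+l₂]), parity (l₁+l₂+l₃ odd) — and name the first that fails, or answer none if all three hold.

triangle

Σmᵢ = 0  ✓
l₃∈[|l₁−l₂|,l₁+l₂]=[1,7], have l₃=8  ✗
Σlᵢ = 15 ⇒ odd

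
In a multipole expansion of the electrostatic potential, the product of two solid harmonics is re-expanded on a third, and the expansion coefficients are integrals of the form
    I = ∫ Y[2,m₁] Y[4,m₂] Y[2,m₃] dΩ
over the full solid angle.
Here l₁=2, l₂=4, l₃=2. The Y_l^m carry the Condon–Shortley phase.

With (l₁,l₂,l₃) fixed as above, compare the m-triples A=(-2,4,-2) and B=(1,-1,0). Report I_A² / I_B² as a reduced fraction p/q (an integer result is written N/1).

7/3

Shared (l₁,l₂,l₃)=(2,4,2): N and (l;000)² cancel in I_A²/I_B².
A: Δ = 4!·0!·4!/9! = 1/630; Racah Σ t=4..4: t=4:+1/576 = 1/576; ⇒ 3j(2 4 2; -2 4 -2)² = 1/9, sgn +1
B: Δ = 4!·0!·4!/9! = 1/630; Racah Σ t=1..1: t=1:−1/24 = -1/24; ⇒ 3j(2 4 2; 1 -1 0)² = 1/21, sgn -1
I_A²/I_B² = (1/9)/(1/21) = 7/3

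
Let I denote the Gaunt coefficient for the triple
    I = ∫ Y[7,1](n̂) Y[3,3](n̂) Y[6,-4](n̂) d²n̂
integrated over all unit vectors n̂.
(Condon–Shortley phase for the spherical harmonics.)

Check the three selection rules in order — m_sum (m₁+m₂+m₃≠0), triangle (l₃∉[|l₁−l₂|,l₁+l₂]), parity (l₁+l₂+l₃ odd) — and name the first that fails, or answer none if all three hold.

none

azimuthal sum: 1 + 3 − 4 = 0  ✓
4 ≤ 6 ≤ 10 (triangle on l)  ✓
L = 7 + 3 + 6 = 16 (even)  ✓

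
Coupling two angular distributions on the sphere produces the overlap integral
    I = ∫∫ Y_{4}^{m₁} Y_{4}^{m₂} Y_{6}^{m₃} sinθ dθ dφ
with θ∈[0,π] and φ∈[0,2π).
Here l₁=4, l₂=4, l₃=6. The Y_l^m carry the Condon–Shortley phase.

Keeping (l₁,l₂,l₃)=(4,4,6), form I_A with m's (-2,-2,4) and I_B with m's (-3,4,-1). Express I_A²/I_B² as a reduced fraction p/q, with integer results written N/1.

6/1

Same 4,4,6: normalisation and zero-m 3j drop out of the ratio.
A: Δ: 2! 6! 6! / 15! → 1/1261260; sum: t=0:+1/69120 t=1:−1/14400 t=2:+1/69120 = -7/172800; 3j²(4 4 6; -2 -2 4) = Δ·Π!·Σ² = 14/715  (sign -1)
B: Δ: 2! 6! 6! / 15! → 1/1261260; sum: t=2:+1/172800 = 1/172800; 3j²(4 4 6; -3 4 -1) = Δ·Π!·Σ² = 7/2145  (sign -1)
I_A²/I_B² = (14/715)/(7/2145) = 6/1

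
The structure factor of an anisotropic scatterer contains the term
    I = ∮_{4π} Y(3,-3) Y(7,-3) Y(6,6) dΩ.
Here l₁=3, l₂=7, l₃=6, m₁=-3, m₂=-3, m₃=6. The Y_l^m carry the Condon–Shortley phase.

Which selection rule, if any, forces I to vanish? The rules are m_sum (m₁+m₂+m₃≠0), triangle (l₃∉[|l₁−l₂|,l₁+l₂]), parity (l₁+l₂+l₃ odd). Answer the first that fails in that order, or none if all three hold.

m₁+m₂+m₃ = -3 − 3 + 6 = 0  ✓
triangle: |3−7|=4 ≤ l₃=6 ≤ 3+7=10  ✓
parity: l₁+l₂+l₃ = 16 is even  ✓

none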